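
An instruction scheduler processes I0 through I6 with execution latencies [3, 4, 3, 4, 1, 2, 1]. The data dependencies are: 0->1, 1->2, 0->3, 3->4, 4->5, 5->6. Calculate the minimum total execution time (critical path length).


Compute longest path through dependency graph: dist(Ik) = max over predecessors of dist + latency(Ik).
dist(I0) = latency 3 = 3
dist(I1) = dist(I0) + 4 = 3 + 4 = 7
dist(I2) = dist(I1) + 3 = 7 + 3 = 10
dist(I3) = dist(I0) + 4 = 3 + 4 = 7
dist(I4) = dist(I3) + 1 = 7 + 1 = 8
dist(I5) = dist(I4) + 2 = 8 + 2 = 10
dist(I6) = dist(I5) + 1 = 10 + 1 = 11
Critical path = max dist = 11

11


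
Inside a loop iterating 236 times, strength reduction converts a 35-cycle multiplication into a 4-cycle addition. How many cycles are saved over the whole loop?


Per-iteration saving = 35 - 4 = 31
Total saved = 236 * 31 = 7316

7316


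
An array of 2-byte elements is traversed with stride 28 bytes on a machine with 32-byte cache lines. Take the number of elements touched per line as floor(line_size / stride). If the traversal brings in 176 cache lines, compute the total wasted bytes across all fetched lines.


Elements per line = floor(32 / 28) = 1
Bytes used per line = 1 * 2 = 2
Wasted per line = 32 - 2 = 30
Total wasted = 30 * 176 = 5280

5280


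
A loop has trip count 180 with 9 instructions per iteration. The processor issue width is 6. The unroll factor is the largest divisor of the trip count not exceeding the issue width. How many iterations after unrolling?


Largest divisor of 180 <= 6 is 6
New iterations = 180 / 6 = 30

30


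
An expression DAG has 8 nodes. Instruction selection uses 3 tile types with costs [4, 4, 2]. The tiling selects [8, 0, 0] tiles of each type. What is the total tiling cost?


Total cost = sum(count_i * cost_i)
= 8*4 + 0*4 + 0*2
= 32

32


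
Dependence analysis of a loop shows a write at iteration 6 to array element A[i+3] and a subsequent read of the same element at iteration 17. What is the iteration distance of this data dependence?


Distance = read iteration - write iteration
= 17 - 6 = 11

11


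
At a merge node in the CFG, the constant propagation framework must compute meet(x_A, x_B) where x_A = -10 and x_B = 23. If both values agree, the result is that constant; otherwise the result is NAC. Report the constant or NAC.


Meet operation: if both paths give the same constant, result is that constant; if they differ, result is NAC (not-a-constant).
Path A: -10, Path B: 23 -> differ
Result: not-a-constant -> NAC

NAC


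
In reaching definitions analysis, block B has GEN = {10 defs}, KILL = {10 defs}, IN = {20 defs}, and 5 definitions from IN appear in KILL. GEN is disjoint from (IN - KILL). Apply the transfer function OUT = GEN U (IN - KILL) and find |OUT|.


IN - KILL: 20 - 5 = 15 surviving definitions
OUT = GEN + surviving = 10 + 15 = 25

25


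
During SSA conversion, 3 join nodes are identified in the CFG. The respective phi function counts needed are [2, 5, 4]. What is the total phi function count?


Total phi functions = sum of phi functions at each join node
= 2 + 5 + 4 = 11

11


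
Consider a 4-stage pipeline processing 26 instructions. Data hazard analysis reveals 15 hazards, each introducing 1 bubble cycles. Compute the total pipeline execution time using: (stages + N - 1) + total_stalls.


Base cycles = 4 + 26 - 1 = 29
Total stalls = 15 * 1 = 15
Total = 29 + 15 = 44

44


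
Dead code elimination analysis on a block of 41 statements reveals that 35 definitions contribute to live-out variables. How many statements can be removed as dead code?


Dead code = total statements - live definitions
= 41 - 35 = 6

6


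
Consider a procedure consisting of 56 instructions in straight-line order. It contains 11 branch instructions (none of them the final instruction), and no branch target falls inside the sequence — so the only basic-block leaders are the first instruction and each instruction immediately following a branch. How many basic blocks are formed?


With no in-sequence branch targets, the leaders are the first instruction plus the instruction after each branch.
Number of basic blocks = branches + 1
= 11 + 1 = 12

12


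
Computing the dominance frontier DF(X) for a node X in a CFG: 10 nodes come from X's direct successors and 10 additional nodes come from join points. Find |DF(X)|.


DF(X) = direct successor contributions + join point contributions
= 10 + 10 = 20

20


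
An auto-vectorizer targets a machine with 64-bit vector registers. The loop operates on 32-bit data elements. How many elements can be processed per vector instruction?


Width = SIMD bits / data type bits
= 64 / 32 = 2

2


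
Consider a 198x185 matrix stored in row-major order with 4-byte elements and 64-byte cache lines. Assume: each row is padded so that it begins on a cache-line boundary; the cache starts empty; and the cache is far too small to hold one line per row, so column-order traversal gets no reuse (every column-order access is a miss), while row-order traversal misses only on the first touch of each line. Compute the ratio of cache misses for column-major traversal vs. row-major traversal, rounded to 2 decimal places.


Each row occupies 185 * 4 = 740 bytes and starts on a line boundary, so it spans ceil(740 / 64) = 12 cache lines.
Row-major traversal misses (one per line touched): 198 * ceil(185 * 4 / 64) = 2376
Column-major traversal misses (no reuse, every access misses): 198 * 185 = 36630
Ratio = 36630 / 2376 = 15.42

15.42


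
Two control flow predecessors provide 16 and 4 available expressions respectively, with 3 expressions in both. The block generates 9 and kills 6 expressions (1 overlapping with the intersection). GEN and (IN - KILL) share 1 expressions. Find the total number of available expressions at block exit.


IN = intersection of predecessors = 3
IN - KILL = 3 - 1 = 2
|OUT| = |GEN| + |IN - KILL| - |GEN ∩ (IN - KILL)| = 9 + 2 - 1 = 10

10


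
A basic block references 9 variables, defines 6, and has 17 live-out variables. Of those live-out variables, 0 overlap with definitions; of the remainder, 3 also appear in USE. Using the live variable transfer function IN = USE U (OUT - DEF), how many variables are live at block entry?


OUT - DEF: 17 - 0 = 17
|IN| = |USE| + |OUT - DEF| - |USE ∩ (OUT - DEF)| = 9 + 17 - 3 = 23

23


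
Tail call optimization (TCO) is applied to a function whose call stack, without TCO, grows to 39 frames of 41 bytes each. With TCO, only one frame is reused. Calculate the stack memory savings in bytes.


Without TCO: 39 * 41 = 1599 bytes
With TCO: reuse 1 frame = 41 bytes
Savings = 1599 - 41 = 1558

1558


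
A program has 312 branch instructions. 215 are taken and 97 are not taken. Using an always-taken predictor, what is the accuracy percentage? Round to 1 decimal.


Predictor: always-taken
Correct predictions = 215
Accuracy = 215 / 312 * 100 = 68.9%

68.9


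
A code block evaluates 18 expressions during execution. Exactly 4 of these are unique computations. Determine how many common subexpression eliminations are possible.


CSE count = total expressions - unique expressions
= 18 - 4 = 14

14


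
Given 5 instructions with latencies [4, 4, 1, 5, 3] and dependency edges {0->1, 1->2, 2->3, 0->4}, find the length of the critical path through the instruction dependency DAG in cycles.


Compute longest path through dependency graph: dist(Ik) = max over predecessors of dist + latency(Ik).
dist(I0) = latency 4 = 4
dist(I1) = dist(I0) + 4 = 4 + 4 = 8
dist(I2) = dist(I1) + 1 = 8 + 1 = 9
dist(I3) = dist(I2) + 5 = 9 + 5 = 14
dist(I4) = dist(I0) + 3 = 4 + 3 = 7
Critical path = max dist = 14

14


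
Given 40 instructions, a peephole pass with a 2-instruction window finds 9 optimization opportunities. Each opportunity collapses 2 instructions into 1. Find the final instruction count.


Each match removes 1 instructions.
Total removed = 9 * 1 = 9
Remaining = 40 - 9 = 31

31


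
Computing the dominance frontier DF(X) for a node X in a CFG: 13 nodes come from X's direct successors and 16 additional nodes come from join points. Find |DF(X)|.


DF(X) = direct successor contributions + join point contributions
= 13 + 16 = 29

29


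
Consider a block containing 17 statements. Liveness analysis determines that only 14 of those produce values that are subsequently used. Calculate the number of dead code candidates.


Dead code = total statements - live definitions
= 17 - 14 = 3

3


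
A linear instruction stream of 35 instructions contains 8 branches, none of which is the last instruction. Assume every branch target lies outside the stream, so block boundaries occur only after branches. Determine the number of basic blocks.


With no in-sequence branch targets, the leaders are the first instruction plus the instruction after each branch.
Number of basic blocks = branches + 1
= 8 + 1 = 9

9


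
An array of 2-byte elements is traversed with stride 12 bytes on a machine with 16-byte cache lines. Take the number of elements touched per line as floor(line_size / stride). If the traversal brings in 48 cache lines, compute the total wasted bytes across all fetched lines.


Elements per line = floor(16 / 12) = 1
Bytes used per line = 1 * 2 = 2
Wasted per line = 16 - 2 = 14
Total wasted = 14 * 48 = 672

672


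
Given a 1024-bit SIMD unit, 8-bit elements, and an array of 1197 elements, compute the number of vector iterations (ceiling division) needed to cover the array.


Width = 1024 / 8 = 128 elements per vector op
Iterations = ceil(1197 / 128) = 10

10


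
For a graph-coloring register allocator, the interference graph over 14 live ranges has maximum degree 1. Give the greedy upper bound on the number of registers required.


Greedy coloring never needs more than (max_degree + 1) colors: when coloring a vertex, at most max_degree neighbors are already colored.
Upper bound = 1 + 1 = 2

2


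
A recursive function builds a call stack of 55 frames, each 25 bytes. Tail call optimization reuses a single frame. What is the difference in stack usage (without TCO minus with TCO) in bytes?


Without TCO: 55 * 25 = 1375 bytes
With TCO: reuse 1 frame = 25 bytes
Savings = 1375 - 25 = 1350

1350


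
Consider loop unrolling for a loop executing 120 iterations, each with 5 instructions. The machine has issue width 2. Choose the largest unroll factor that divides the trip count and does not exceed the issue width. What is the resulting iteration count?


Largest divisor of 120 <= 2 is 2
New iterations = 120 / 2 = 60

60


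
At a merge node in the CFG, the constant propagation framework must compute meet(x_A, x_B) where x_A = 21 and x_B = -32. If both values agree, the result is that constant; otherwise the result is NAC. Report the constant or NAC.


Meet operation: if both paths give the same constant, result is that constant; if they differ, result is NAC (not-a-constant).
Path A: 21, Path B: -32 -> differ
Result: not-a-constant -> NAC

NAC


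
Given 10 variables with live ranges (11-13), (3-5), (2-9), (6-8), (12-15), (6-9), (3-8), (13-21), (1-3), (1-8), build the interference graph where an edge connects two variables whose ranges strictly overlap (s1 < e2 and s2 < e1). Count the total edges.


Check all pairs for overlapping intervals.
Two intervals (s1,e1) and (s2,e2) overlap if s1 < e2 and s2 < e1.
v0 (11-13) vs v1..v9: overlaps v4 -> 1
v1 (3-5) vs v2..v9: overlaps v2, v6, v9 -> 3
v2 (2-9) vs v3..v9: overlaps v3, v5, v6, v8, v9 -> 5
v3 (6-8) vs v4..v9: overlaps v5, v6, v9 -> 3
v4 (12-15) vs v5..v9: overlaps v7 -> 1
v5 (6-9) vs v6..v9: overlaps v6, v9 -> 2
v6 (3-8) vs v7..v9: overlaps v9 -> 1
v7 (13-21) vs v8..v9: overlaps none -> 0
v8 (1-3) vs v9: overlaps v9 -> 1
Total overlapping pairs = 1 + 3 + 5 + 3 + 1 + 2 + 1 + 0 + 1 = 17

17


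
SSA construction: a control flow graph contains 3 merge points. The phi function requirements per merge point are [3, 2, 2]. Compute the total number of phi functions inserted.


Total phi functions = sum of phi functions at each join node
= 3 + 2 + 2 = 7

7


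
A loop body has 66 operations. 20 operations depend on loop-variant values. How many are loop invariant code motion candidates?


Invariant candidates = total - loop-dependent
= 66 - 20 = 46

46


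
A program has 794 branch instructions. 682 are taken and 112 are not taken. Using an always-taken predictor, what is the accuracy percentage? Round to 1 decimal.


Predictor: always-taken
Correct predictions = 682
Accuracy = 682 / 794 * 100 = 85.9%

85.9


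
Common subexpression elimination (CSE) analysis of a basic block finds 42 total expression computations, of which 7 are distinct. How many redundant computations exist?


CSE count = total expressions - unique expressions
= 42 - 7 = 35

35


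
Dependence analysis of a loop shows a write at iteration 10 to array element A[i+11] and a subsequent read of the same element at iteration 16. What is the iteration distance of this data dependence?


Distance = read iteration - write iteration
= 16 - 10 = 6

6


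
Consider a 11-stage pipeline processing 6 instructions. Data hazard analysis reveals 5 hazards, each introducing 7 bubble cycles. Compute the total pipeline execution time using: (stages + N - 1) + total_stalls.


Base cycles = 11 + 6 - 1 = 16
Total stalls = 5 * 7 = 35
Total = 16 + 35 = 51

51


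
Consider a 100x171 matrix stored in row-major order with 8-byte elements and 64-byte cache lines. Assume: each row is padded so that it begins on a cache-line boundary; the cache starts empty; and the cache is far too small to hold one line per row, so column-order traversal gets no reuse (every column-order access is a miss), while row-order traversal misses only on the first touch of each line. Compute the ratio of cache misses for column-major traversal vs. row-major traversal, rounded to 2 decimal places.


Each row occupies 171 * 8 = 1368 bytes and starts on a line boundary, so it spans ceil(1368 / 64) = 22 cache lines.
Row-major traversal misses (one per line touched): 100 * ceil(171 * 8 / 64) = 2200
Column-major traversal misses (no reuse, every access misses): 100 * 171 = 17100
Ratio = 17100 / 2200 = 7.77

7.77


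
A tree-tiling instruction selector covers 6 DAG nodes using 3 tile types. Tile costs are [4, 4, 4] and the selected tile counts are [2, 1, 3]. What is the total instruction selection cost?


Total cost = sum(count_i * cost_i)
= 2*4 + 1*4 + 3*4
= 24

24


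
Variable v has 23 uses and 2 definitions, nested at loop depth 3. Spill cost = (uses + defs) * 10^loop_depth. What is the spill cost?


uses + defs = 23 + 2 = 25
10^3 = 1000
Spill cost = 25 * 1000 = 25000

25000


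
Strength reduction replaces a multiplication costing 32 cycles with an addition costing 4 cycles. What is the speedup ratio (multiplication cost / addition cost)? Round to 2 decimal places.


Ratio = mult_cost / add_cost = 32 / 4 = 8.0

8.0


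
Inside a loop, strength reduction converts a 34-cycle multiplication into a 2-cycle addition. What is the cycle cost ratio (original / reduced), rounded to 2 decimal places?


Ratio = mult_cost / add_cost = 34 / 2 = 17.0

17.0


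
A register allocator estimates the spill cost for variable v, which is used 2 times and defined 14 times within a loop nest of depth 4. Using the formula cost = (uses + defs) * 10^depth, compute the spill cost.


uses + defs = 2 + 14 = 16
10^4 = 10000
Spill cost = 16 * 10000 = 160000

160000


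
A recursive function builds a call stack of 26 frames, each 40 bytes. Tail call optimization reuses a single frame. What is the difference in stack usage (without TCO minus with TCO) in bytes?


Without TCO: 26 * 40 = 1040 bytes
With TCO: reuse 1 frame = 40 bytes
Savings = 1040 - 40 = 1000

1000


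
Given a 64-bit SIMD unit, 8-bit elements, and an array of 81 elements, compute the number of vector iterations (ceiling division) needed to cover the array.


Width = 64 / 8 = 8 elements per vector op
Iterations = ceil(81 / 8) = 11

11


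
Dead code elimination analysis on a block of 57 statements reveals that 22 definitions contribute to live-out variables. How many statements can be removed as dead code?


Dead code = total statements - live definitions
= 57 - 22 = 35

35


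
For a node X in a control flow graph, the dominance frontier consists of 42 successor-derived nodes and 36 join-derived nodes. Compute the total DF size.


DF(X) = direct successor contributions + join point contributions
= 42 + 36 = 78

78


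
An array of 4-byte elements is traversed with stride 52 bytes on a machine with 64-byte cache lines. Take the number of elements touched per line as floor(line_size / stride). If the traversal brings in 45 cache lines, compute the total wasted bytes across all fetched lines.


Elements per line = floor(64 / 52) = 1
Bytes used per line = 1 * 4 = 4
Wasted per line = 64 - 4 = 60
Total wasted = 60 * 45 = 2700

2700


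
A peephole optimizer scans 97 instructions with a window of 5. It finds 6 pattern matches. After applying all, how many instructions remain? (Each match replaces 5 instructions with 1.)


Each match removes 4 instructions.
Total removed = 6 * 4 = 24
Remaining = 97 - 24 = 73

73


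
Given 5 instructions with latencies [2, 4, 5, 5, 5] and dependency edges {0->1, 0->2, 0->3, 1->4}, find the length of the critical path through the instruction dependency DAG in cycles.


Compute longest path through dependency graph: dist(Ik) = max over predecessors of dist + latency(Ik).
dist(I0) = latency 2 = 2
dist(I1) = dist(I0) + 4 = 2 + 4 = 6
dist(I2) = dist(I0) + 5 = 2 + 5 = 7
dist(I3) = dist(I0) + 5 = 2 + 5 = 7
dist(I4) = dist(I1) + 5 = 6 + 5 = 11
Critical path = max dist = 11

11


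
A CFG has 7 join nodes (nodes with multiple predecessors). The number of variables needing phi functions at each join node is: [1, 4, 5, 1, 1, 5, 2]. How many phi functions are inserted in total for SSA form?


Total phi functions = sum of phi functions at each join node
= 1 + 4 + 5 + 1 + 1 + 5 + 2 = 19

19


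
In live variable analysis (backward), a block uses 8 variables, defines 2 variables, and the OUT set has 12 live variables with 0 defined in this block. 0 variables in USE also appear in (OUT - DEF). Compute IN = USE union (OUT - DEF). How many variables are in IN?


OUT - DEF: 12 - 0 = 12
|IN| = |USE| + |OUT - DEF| - |USE ∩ (OUT - DEF)| = 8 + 12 - 0 = 20

20


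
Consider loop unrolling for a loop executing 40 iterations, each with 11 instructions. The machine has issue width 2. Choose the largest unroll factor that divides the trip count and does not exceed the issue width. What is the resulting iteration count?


Largest divisor of 40 <= 2 is 2
New iterations = 40 / 2 = 20

20


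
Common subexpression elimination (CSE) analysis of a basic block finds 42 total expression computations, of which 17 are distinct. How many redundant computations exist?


CSE count = total expressions - unique expressions
= 42 - 17 = 25

25


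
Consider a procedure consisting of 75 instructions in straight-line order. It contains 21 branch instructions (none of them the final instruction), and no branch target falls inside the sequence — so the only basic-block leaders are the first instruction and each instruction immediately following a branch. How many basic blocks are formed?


With no in-sequence branch targets, the leaders are the first instruction plus the instruction after each branch.
Number of basic blocks = branches + 1
= 21 + 1 = 22

22


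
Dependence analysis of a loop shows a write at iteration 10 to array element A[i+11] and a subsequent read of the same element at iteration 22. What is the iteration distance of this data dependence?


Distance = read iteration - write iteration
= 22 - 10 = 12

12


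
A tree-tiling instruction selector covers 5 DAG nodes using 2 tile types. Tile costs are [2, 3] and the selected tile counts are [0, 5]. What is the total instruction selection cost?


Total cost = sum(count_i * cost_i)
= 0*2 + 5*3
= 15

15


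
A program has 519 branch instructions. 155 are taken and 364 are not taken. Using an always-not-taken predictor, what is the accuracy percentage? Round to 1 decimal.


Predictor: always-not-taken
Correct predictions = 364
Accuracy = 364 / 519 * 100 = 70.1%

70.1


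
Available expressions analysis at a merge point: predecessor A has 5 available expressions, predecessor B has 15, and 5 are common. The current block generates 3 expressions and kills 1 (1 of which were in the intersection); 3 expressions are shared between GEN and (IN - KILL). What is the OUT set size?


IN = intersection of predecessors = 5
IN - KILL = 5 - 1 = 4
|OUT| = |GEN| + |IN - KILL| - |GEN ∩ (IN - KILL)| = 3 + 4 - 3 = 4

4


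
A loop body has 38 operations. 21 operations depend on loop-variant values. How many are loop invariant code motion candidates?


Invariant candidates = total - loop-dependent
= 38 - 21 = 17

17


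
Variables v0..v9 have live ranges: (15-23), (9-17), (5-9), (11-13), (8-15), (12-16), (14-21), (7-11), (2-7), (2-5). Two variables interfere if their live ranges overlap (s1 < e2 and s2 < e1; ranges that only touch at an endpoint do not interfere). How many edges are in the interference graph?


Check all pairs for overlapping intervals.
Two intervals (s1,e1) and (s2,e2) overlap if s1 < e2 and s2 < e1.
v0 (15-23) vs v1..v9: overlaps v1, v5, v6 -> 3
v1 (9-17) vs v2..v9: overlaps v3, v4, v5, v6, v7 -> 5
v2 (5-9) vs v3..v9: overlaps v4, v7, v8 -> 3
v3 (11-13) vs v4..v9: overlaps v4, v5 -> 2
v4 (8-15) vs v5..v9: overlaps v5, v6, v7 -> 3
v5 (12-16) vs v6..v9: overlaps v6 -> 1
v6 (14-21) vs v7..v9: overlaps none -> 0
v7 (7-11) vs v8..v9: overlaps none -> 0
v8 (2-7) vs v9: overlaps v9 -> 1
Total overlapping pairs = 3 + 5 + 3 + 2 + 3 + 1 + 0 + 0 + 1 = 18

18


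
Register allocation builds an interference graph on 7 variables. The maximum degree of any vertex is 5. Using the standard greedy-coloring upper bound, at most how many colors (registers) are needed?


Greedy coloring never needs more than (max_degree + 1) colors: when coloring a vertex, at most max_degree neighbors are already colored.
Upper bound = 5 + 1 = 6

6


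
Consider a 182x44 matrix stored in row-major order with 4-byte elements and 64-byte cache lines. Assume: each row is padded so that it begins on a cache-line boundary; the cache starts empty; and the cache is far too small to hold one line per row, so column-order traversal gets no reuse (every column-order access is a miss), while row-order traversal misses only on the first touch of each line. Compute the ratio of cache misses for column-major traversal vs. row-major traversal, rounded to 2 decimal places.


Each row occupies 44 * 4 = 176 bytes and starts on a line boundary, so it spans ceil(176 / 64) = 3 cache lines.
Row-major traversal misses (one per line touched): 182 * ceil(44 * 4 / 64) = 546
Column-major traversal misses (no reuse, every access misses): 182 * 44 = 8008
Ratio = 8008 / 546 = 14.67

14.67


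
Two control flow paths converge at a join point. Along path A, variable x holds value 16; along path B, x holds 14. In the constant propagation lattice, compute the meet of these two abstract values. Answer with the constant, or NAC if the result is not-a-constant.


Meet operation: if both paths give the same constant, result is that constant; if they differ, result is NAC (not-a-constant).
Path A: 16, Path B: 14 -> differ
Result: not-a-constant -> NAC

NAC


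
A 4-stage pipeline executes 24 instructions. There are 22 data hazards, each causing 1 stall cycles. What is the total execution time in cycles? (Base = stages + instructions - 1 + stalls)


Base cycles = 4 + 24 - 1 = 27
Total stalls = 22 * 1 = 22
Total = 27 + 22 = 49

49


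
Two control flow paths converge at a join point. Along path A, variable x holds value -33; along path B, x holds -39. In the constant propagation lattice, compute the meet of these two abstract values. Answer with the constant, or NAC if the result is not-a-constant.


Meet operation: if both paths give the same constant, result is that constant; if they differ, result is NAC (not-a-constant).
Path A: -33, Path B: -39 -> differ
Result: not-a-constant -> NAC

NAC


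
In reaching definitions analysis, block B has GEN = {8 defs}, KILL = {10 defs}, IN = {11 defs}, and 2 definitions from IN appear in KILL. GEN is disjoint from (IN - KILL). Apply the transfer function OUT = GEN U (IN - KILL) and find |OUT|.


IN - KILL: 11 - 2 = 9 surviving definitions
OUT = GEN + surviving = 8 + 9 = 17

17


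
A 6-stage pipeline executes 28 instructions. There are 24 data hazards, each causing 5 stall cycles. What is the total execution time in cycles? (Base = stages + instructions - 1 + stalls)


Base cycles = 6 + 28 - 1 = 33
Total stalls = 24 * 5 = 120
Total = 33 + 120 = 153

153


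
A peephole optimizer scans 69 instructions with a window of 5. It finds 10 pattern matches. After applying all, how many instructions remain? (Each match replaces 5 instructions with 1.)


Each match removes 4 instructions.
Total removed = 10 * 4 = 40
Remaining = 69 - 40 = 29

29


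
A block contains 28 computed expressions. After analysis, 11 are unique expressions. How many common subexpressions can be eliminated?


CSE count = total expressions - unique expressions
= 28 - 11 = 17

17


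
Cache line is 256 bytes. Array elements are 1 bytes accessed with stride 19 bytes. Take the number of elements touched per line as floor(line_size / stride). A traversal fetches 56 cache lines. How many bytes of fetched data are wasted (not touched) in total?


Elements per line = floor(256 / 19) = 13
Bytes used per line = 13 * 1 = 13
Wasted per line = 256 - 13 = 243
Total wasted = 243 * 56 = 13608

13608


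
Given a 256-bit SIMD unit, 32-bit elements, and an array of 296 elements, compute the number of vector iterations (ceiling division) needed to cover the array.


Width = 256 / 32 = 8 elements per vector op
Iterations = ceil(296 / 8) = 37

37


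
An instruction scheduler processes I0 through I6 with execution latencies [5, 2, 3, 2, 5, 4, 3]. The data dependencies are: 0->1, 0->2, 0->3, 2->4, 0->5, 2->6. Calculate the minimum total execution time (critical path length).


Compute longest path through dependency graph: dist(Ik) = max over predecessors of dist + latency(Ik).
dist(I0) = latency 5 = 5
dist(I1) = dist(I0) + 2 = 5 + 2 = 7
dist(I2) = dist(I0) + 3 = 5 + 3 = 8
dist(I3) = dist(I0) + 2 = 5 + 2 = 7
dist(I4) = dist(I2) + 5 = 8 + 5 = 13
dist(I5) = dist(I0) + 4 = 5 + 4 = 9
dist(I6) = dist(I2) + 3 = 8 + 3 = 11
Critical path = max dist = 13

13


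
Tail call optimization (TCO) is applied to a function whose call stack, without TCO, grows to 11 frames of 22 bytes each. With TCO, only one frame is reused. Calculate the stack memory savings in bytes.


Without TCO: 11 * 22 = 242 bytes
With TCO: reuse 1 frame = 22 bytes
Savings = 242 - 22 = 220

220


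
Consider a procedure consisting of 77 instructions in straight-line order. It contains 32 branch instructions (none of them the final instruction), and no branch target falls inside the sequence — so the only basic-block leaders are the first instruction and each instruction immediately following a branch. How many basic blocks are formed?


With no in-sequence branch targets, the leaders are the first instruction plus the instruction after each branch.
Number of basic blocks = branches + 1
= 32 + 1 = 33

33


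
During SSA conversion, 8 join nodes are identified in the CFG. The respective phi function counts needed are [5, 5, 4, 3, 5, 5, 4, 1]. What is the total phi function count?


Total phi functions = sum of phi functions at each join node
= 5 + 5 + 4 + 3 + 5 + 5 + 4 + 1 = 32

32


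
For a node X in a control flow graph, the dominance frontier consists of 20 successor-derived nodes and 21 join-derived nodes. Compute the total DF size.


DF(X) = direct successor contributions + join point contributions
= 20 + 21 = 41

41


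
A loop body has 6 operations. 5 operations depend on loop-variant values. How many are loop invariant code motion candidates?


Invariant candidates = total - loop-dependent
= 6 - 5 = 1

1


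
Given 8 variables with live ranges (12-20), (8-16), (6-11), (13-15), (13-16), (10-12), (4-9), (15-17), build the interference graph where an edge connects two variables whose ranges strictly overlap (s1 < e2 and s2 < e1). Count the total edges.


Check all pairs for overlapping intervals.
Two intervals (s1,e1) and (s2,e2) overlap if s1 < e2 and s2 < e1.
v0 (12-20) vs v1..v7: overlaps v1, v3, v4, v7 -> 4
v1 (8-16) vs v2..v7: overlaps v2, v3, v4, v5, v6, v7 -> 6
v2 (6-11) vs v3..v7: overlaps v5, v6 -> 2
v3 (13-15) vs v4..v7: overlaps v4 -> 1
v4 (13-16) vs v5..v7: overlaps v7 -> 1
v5 (10-12) vs v6..v7: overlaps none -> 0
v6 (4-9) vs v7: overlaps none -> 0
Total overlapping pairs = 4 + 6 + 2 + 1 + 1 + 0 + 0 = 14

14


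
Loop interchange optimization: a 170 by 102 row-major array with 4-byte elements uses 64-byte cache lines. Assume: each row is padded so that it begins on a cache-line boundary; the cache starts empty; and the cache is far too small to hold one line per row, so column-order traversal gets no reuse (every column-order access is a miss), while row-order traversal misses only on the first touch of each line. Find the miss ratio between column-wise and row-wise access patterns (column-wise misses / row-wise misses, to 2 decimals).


Each row occupies 102 * 4 = 408 bytes and starts on a line boundary, so it spans ceil(408 / 64) = 7 cache lines.
Row-major traversal misses (one per line touched): 170 * ceil(102 * 4 / 64) = 1190
Column-major traversal misses (no reuse, every access misses): 170 * 102 = 17340
Ratio = 17340 / 1190 = 14.57

14.57


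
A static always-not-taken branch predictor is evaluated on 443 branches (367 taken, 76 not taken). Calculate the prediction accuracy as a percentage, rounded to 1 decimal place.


Predictor: always-not-taken
Correct predictions = 76
Accuracy = 76 / 443 * 100 = 17.2%

17.2


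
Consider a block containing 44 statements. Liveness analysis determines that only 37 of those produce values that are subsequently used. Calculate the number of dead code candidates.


Dead code = total statements - live definitions
= 44 - 37 = 7

7


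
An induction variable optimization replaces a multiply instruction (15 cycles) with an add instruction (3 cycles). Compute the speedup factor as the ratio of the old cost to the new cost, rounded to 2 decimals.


Ratio = mult_cost / add_cost = 15 / 3 = 5.0

5.0


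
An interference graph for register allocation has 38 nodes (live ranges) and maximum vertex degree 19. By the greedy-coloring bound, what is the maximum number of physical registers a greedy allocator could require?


Greedy coloring never needs more than (max_degree + 1) colors: when coloring a vertex, at most max_degree neighbors are already colored.
Upper bound = 19 + 1 = 20

20


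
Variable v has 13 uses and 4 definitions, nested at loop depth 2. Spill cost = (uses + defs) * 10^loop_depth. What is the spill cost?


uses + defs = 13 + 4 = 17
10^2 = 100
Spill cost = 17 * 100 = 1700

1700


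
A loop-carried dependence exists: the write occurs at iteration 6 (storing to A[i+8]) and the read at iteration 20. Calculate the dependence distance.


Distance = read iteration - write iteration
= 20 - 6 = 14

14


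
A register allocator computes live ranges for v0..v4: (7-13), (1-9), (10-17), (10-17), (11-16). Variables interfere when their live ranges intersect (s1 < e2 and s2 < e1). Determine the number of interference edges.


Check all pairs for overlapping intervals.
Two intervals (s1,e1) and (s2,e2) overlap if s1 < e2 and s2 < e1.
v0 (7-13) vs v1..v4: overlaps v1, v2, v3, v4 -> 4
v1 (1-9) vs v2..v4: overlaps none -> 0
v2 (10-17) vs v3..v4: overlaps v3, v4 -> 2
v3 (10-17) vs v4: overlaps v4 -> 1
Total overlapping pairs = 4 + 0 + 2 + 1 = 7

7


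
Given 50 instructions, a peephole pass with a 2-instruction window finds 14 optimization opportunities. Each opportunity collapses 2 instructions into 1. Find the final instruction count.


Each match removes 1 instructions.
Total removed = 14 * 1 = 14
Remaining = 50 - 14 = 36

36


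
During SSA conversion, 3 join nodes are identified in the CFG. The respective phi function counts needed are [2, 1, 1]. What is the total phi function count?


Total phi functions = sum of phi functions at each join node
= 2 + 1 + 1 = 4

4


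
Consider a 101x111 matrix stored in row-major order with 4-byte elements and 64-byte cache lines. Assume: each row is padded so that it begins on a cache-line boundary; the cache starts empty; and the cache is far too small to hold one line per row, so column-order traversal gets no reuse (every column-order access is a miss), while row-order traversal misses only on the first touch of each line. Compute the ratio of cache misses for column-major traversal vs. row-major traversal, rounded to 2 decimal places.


Each row occupies 111 * 4 = 444 bytes and starts on a line boundary, so it spans ceil(444 / 64) = 7 cache lines.
Row-major traversal misses (one per line touched): 101 * ceil(111 * 4 / 64) = 707
Column-major traversal misses (no reuse, every access misses): 101 * 111 = 11211
Ratio = 11211 / 707 = 15.86

15.86


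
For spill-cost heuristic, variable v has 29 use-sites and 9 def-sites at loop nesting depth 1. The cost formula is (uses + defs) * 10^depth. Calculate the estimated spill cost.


uses + defs = 29 + 9 = 38
10^1 = 10
Spill cost = 38 * 10 = 380

380


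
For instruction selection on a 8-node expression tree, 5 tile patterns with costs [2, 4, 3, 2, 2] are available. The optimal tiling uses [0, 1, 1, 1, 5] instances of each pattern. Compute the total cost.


Total cost = sum(count_i * cost_i)
= 0*2 + 1*4 + 1*3 + 1*2 + 5*2
= 19

19


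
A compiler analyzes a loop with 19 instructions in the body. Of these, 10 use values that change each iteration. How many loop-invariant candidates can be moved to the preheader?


Invariant candidates = total - loop-dependent
= 19 - 10 = 9

9


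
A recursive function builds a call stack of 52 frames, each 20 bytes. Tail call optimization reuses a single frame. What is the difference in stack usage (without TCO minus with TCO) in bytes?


Without TCO: 52 * 20 = 1040 bytes
With TCO: reuse 1 frame = 20 bytes
Savings = 1040 - 20 = 1020

1020


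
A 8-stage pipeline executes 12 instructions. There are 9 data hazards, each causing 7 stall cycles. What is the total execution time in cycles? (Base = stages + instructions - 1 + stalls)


Base cycles = 8 + 12 - 1 = 19
Total stalls = 9 * 7 = 63
Total = 19 + 63 = 82

82


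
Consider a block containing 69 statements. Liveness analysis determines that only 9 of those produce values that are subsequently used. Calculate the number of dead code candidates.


Dead code = total statements - live definitions
= 69 - 9 = 60

60


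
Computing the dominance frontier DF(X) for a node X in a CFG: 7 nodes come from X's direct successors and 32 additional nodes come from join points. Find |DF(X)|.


DF(X) = direct successor contributions + join point contributions
= 7 + 32 = 39

39


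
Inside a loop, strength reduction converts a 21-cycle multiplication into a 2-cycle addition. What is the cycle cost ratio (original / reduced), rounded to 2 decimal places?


Ratio = mult_cost / add_cost = 21 / 2 = 10.5

10.5


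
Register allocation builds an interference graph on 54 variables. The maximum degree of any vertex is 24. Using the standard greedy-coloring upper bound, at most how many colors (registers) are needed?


Greedy coloring never needs more than (max_degree + 1) colors: when coloring a vertex, at most max_degree neighbors are already colored.
Upper bound = 24 + 1 = 25

25


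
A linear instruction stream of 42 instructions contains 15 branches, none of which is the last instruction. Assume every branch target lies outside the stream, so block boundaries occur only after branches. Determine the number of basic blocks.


With no in-sequence branch targets, the leaders are the first instruction plus the instruction after each branch.
Number of basic blocks = branches + 1
= 15 + 1 = 16

16


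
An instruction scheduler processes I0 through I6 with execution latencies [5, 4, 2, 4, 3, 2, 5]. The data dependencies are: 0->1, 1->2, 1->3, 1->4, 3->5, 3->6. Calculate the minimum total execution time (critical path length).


Compute longest path through dependency graph: dist(Ik) = max over predecessors of dist + latency(Ik).
dist(I0) = latency 5 = 5
dist(I1) = dist(I0) + 4 = 5 + 4 = 9
dist(I2) = dist(I1) + 2 = 9 + 2 = 11
dist(I3) = dist(I1) + 4 = 9 + 4 = 13
dist(I4) = dist(I1) + 3 = 9 + 3 = 12
dist(I5) = dist(I3) + 2 = 13 + 2 = 15
dist(I6) = dist(I3) + 5 = 13 + 5 = 18
Critical path = max dist = 18

18


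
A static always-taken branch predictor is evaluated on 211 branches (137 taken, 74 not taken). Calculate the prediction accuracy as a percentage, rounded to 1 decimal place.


Predictor: always-taken
Correct predictions = 137
Accuracy = 137 / 211 * 100 = 64.9%

64.9


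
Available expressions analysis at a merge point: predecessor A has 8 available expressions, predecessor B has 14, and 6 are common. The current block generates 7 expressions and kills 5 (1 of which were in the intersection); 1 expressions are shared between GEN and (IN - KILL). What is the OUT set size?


IN = intersection of predecessors = 6
IN - KILL = 6 - 1 = 5
|OUT| = |GEN| + |IN - KILL| - |GEN ∩ (IN - KILL)| = 7 + 5 - 1 = 11

11


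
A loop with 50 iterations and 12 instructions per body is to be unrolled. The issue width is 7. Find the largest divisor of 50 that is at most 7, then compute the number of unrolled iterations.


Largest divisor of 50 <= 7 is 5
New iterations = 50 / 5 = 10

10


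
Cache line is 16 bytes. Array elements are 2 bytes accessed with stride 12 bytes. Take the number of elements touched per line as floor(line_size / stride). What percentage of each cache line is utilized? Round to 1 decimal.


Elements per cache line = floor(16 / 12) = 1
Bytes used = 1 * 2 = 2
Utilization = 2 / 16 * 100 = 12.5%

12.5


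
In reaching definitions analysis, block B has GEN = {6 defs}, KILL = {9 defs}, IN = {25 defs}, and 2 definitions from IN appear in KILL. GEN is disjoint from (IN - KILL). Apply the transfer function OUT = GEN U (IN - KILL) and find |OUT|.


IN - KILL: 25 - 2 = 23 surviving definitions
OUT = GEN + surviving = 6 + 23 = 29

29


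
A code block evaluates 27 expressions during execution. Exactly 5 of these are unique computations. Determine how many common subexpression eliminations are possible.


CSE count = total expressions - unique expressions
= 27 - 5 = 22

22


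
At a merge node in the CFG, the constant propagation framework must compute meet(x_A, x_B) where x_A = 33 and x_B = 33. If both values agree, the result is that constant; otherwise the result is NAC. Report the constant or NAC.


Meet operation: if both paths give the same constant, result is that constant; if they differ, result is NAC (not-a-constant).
Path A: 33, Path B: 33 -> equal
Result: constant -> 33

33


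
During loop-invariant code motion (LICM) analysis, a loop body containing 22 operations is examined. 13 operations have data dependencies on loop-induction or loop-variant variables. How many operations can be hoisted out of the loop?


Invariant candidates = total - loop-dependent
= 22 - 13 = 9

9


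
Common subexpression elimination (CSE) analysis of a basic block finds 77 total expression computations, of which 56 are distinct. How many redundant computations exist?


CSE count = total expressions - unique expressions
= 77 - 56 = 21

21


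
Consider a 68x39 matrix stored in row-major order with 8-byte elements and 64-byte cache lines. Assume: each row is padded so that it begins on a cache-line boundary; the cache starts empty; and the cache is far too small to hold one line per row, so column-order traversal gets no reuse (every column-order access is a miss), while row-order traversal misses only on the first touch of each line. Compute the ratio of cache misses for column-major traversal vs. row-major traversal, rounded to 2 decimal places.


Each row occupies 39 * 8 = 312 bytes and starts on a line boundary, so it spans ceil(312 / 64) = 5 cache lines.
Row-major traversal misses (one per line touched): 68 * ceil(39 * 8 / 64) = 340
Column-major traversal misses (no reuse, every access misses): 68 * 39 = 2652
Ratio = 2652 / 340 = 7.8

7.8
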